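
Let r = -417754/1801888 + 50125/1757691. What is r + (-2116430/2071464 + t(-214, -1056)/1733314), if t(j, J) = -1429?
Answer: -13200814293533028743767/10768644467771634286128 ≈ -1.2259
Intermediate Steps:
r = -321981405007/1583581160304 (r = -417754*1/1801888 + 50125*(1/1757691) = -208877/900944 + 50125/1757691 = -321981405007/1583581160304 ≈ -0.20332)
r + (-2116430/2071464 + t(-214, -1056)/1733314) = -321981405007/1583581160304 + (-2116430/2071464 - 1429/1733314) = -321981405007/1583581160304 + (-2116430*1/2071464 - 1429*1/1733314) = -321981405007/1583581160304 + (-1058215/1035732 - 1429/1733314) = -321981405007/1583581160304 - 917849467769/897624387924 = -13200814293533028743767/10768644467771634286128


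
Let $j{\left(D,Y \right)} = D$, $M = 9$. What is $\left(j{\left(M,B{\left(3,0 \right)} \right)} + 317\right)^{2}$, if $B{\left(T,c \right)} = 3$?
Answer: $106276$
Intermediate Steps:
$\left(j{\left(M,B{\left(3,0 \right)} \right)} + 317\right)^{2} = \left(9 + 317\right)^{2} = 326^{2} = 106276$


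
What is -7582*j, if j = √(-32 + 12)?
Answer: -15164*I*√5 ≈ -33908.0*I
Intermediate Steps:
j = 2*I*√5 (j = √(-20) = 2*I*√5 ≈ 4.4721*I)
-7582*j = -15164*I*√5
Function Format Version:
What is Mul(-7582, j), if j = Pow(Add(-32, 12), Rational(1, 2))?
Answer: Mul(-15164, I, Pow(5, Rational(1, 2))) ≈ Mul(-33908., I)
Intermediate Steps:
j = Mul(2, I, Pow(5, Rational(1, 2))) (j = Pow(-20, Rational(1, 2)) = Mul(2, I, Pow(5, Rational(1, 2))) ≈ Mul(4.4721, I))
Mul(-7582, j) = Mul(-7582, Mul(2, I, Pow(5, Rational(1, 2)))) = Mul(-15164, I, Pow(5, Rational(1, 2)))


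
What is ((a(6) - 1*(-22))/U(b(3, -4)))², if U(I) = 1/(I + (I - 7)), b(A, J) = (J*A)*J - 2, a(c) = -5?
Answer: 2088025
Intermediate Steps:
b(A, J) = -2 + A*J² (b(A, J) = (A*J)*J - 2 = A*J² - 2 = -2 + A*J²)
U(I) = 1/(-7 + 2*I) (U(I) = 1/(I + (-7 + I)) = 1/(-7 + 2*I))
((a(6) - 1*(-22))/U(b(3, -4)))² = ((-5 - 1*(-22))/(1/(-7 + 2*(-2 + 3*(-4)²))))² = ((-5 + 22)/(1/(-7 + 2*(-2 + 3*16))))² = (17/(1/(-7 + 2*(-2 + 48))))² = (17/(1/(-7 + 2*46)))² = (17/(1/(-7 + 92)))² = (17/(1/85))² = (17*85)² = 1445² = 2088025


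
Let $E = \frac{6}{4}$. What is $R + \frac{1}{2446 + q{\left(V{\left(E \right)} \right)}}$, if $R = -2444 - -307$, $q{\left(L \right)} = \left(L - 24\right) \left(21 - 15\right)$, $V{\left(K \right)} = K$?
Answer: $- \frac{4938606}{2311} \approx -2137.0$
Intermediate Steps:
$E = \frac{3}{2}$ ($E = 6 \cdot \frac{1}{4} = \frac{3}{2} \approx 1.5$)
$q{\left(L \right)} = -144 + 6 L$ ($q{\left(L \right)} = \left(-24 + L\right) 6 = -144 + 6 L$)
$R = -2137$ ($R = -2444 + 307 = -2137$)
$R + \frac{1}{2446 + q{\left(V{\left(E \right)} \right)}} = -2137 + \frac{1}{2446 + \left(-144 + 6 \cdot \frac{3}{2}\right)} = -2137 + \frac{1}{2446 + \left(-144 + 9\right)} = -2137 + \frac{1}{2446 - 135} = -2137 + \frac{1}{2311} = - \frac{4938606}{2311}$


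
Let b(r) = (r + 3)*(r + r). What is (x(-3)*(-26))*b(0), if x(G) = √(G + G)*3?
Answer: 0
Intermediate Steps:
b(r) = 2*r*(3 + r) (b(r) = (3 + r)*(2*r) = 2*r*(3 + r))
x(G) = 3*√2*√G (x(G) = √(2*G)*3 = (√2*√G)*3 = 3*√2*√G)
(x(-3)*(-26))*b(0) = ((3*√2*√(-3))*(-26))*(2*0*(3 + 0)) = ((3*√2*(I*√3))*(-26))*(2*0*3) = ((3*I*√6)*(-26))*0 = -78*I*√6*0 = 0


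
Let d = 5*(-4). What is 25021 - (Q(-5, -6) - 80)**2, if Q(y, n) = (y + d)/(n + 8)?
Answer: 65859/4 ≈ 16465.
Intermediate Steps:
d = -20
Q(y, n) = (-20 + y)/(8 + n) (Q(y, n) = (y - 20)/(n + 8) = (-20 + y)/(8 + n))
25021 - (Q(-5, -6) - 80)**2 = 25021 - ((-20 - 5)/(8 - 6) - 80)**2 = 25021 - (-25/2 - 80)**2 = 25021 - (-185/2)**2 = 25021 - 1*34225/4 = 25021 - 34225/4 = 65859/4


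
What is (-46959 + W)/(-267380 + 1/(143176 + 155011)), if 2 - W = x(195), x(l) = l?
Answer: 2008587632/11389891437 ≈ 0.17635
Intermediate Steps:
W = -193 (W = 2 - 1*195 = 2 - 195 = -193)
(-46959 + W)/(-267380 + 1/(143176 + 155011)) = (-46959 - 193)/(-267380 + 1/(143176 + 155011)) = -47152/(-267380 + 1/298187) = -47152/(-79729240059/298187) = -47152*(-298187/79729240059) = 2008587632/11389891437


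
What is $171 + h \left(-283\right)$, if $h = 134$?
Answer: $-37751$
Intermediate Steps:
$171 + h \left(-283\right) = 171 + 134 \left(-283\right) = 171 - 37922 = -37751$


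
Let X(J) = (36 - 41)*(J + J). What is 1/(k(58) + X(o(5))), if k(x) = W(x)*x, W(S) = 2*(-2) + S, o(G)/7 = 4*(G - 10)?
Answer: 1/4532 ≈ 0.00022065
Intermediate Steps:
o(G) = -280 + 28*G (o(G) = 7*(4*(G - 10)) = 7*(4*(-10 + G)) = 7*(-40 + 4*G) = -280 + 28*G)
W(S) = -4 + S
X(J) = -10*J
k(x) = x*(-4 + x) (k(x) = (-4 + x)*x = x*(-4 + x))
1/(k(58) + X(o(5))) = 1/(58*(-4 + 58) - 10*(-280 + 28*5)) = 1/(58*54 - 10*(-280 + 140)) = 1/(3132 - 10*(-140)) = 1/(3132 + 1400) = 1/4532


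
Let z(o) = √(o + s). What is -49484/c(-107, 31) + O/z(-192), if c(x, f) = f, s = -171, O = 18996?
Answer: -49484/31 - 6332*I*√3/11 ≈ -1596.3 - 997.03*I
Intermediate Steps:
z(o) = √(-171 + o) (z(o) = √(o - 171) = √(-171 + o))
-49484/c(-107, 31) + O/z(-192) = -49484/31 + 18996/(√(-171 - 192)) = -49484*1/31 + 18996/(√(-363)) = -49484/31 + 18996/((11*I*√3)) = -49484/31 + 18996*(-I*√3/33) = -49484/31 - 6332*I*√3/11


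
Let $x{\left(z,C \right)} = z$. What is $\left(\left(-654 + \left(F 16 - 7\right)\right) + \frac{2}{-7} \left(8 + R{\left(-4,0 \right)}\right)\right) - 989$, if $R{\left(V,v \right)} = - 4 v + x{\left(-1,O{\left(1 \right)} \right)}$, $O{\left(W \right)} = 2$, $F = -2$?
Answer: $-1684$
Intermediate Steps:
$R{\left(V,v \right)} = -1 - 4 v$ ($R{\left(V,v \right)} = - 4 v - 1 = -1 - 4 v$)
$\left(\left(-654 + \left(F 16 - 7\right)\right) + \frac{2}{-7} \left(8 + R{\left(-4,0 \right)}\right)\right) - 989 = \left(\left(-654 - 39\right) + \frac{2}{-7} \left(8 - 1\right)\right) - 989 = \left(\left(-654 - 39\right) + 2 \left(- \frac{1}{7}\right) \left(8 + \left(-1 + 0\right)\right)\right) - 989 = \left(\left(-654 - 39\right) - \frac{2 \left(8 - 1\right)}{7}\right) - 989 = \left(-693 - 2\right) - 989 = -695 - 989 = -1684$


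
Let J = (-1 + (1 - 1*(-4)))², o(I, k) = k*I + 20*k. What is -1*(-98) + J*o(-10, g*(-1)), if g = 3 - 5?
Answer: 418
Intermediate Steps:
g = -2
o(I, k) = 20*k + I*k (o(I, k) = I*k + 20*k = 20*k + I*k)
J = 16 (J = (-1 + (1 + 4))² = (-1 + 5)² = 4² = 16)
-1*(-98) + J*o(-10, g*(-1)) = -1*(-98) + 16*((-2*(-1))*(20 - 10)) = 98 + 16*(2*10) = 98 + 16*20 = 98 + 320 = 418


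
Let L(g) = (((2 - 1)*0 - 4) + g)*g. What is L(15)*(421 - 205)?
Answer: 35640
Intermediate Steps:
L(g) = g*(-4 + g) (L(g) = ((1*0 - 4) + g)*g = ((0 - 4) + g)*g = (-4 + g)*g = g*(-4 + g))
L(15)*(421 - 205) = (15*(-4 + 15))*(421 - 205) = (15*11)*216 = 165*216 = 35640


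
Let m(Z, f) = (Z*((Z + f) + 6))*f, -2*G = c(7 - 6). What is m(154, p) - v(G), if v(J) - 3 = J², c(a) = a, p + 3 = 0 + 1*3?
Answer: -13/4 ≈ -3.2500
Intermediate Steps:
p = 0 (p = -3 + (0 + 1*3) = -3 + (0 + 3) = -3 + 3 = 0)
G = -½ (G = -(7 - 6)/2 = -½*1 = -½ ≈ -0.50000)
m(Z, f) = Z*f*(6 + Z + f) (m(Z, f) = (Z*(6 + Z + f))*f = Z*f*(6 + Z + f))
v(J) = 3 + J²
m(154, p) - v(G) = 154*0*(6 + 154 + 0) - (3 + (-½)²) = 154*0*160 - (3 + ¼) = 0 - 1*13/4 = 0 - 13/4 = -13/4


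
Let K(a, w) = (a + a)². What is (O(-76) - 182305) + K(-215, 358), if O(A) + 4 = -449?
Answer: 2142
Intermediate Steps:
K(a, w) = 4*a² (K(a, w) = (2*a)² = 4*a²)
O(A) = -453 (O(A) = -4 - 449 = -453)
(O(-76) - 182305) + K(-215, 358) = (-453 - 182305) + 4*(-215)² = -182758 + 4*46225 = -182758 + 184900 = 2142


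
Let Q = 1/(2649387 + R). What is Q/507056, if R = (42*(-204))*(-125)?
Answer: 1/1886444550672 ≈ 5.3010e-13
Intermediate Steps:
R = 1071000 (R = -8568*(-125) = 1071000)
Q = 1/3720387 (Q = 1/(2649387 + 1071000) = 1/3720387 ≈ 2.6879e-7)
Q/507056 = (1/3720387)/507056 = (1/3720387)*(1/507056) = 1/1886444550672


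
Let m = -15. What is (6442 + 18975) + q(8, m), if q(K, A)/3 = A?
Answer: 25372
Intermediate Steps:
q(K, A) = 3*A
(6442 + 18975) + q(8, m) = (6442 + 18975) + 3*(-15) = 25417 - 45 = 25372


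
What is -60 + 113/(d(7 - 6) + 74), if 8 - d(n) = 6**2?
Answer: -2647/46 ≈ -57.543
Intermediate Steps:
d(n) = -28 (d(n) = 8 - 1*6**2 = 8 - 1*36 = 8 - 36 = -28)
-60 + 113/(d(7 - 6) + 74) = -60 + 113/(-28 + 74) = -60 + 113/46 = -2647/46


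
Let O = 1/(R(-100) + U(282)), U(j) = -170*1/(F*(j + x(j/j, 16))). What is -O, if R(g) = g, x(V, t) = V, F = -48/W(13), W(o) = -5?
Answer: 6792/679625 ≈ 0.0099937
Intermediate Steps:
F = 48/5 (F = -48/(-5) = -48*(-⅕) = 48/5 ≈ 9.6000)
U(j) = -170/(48/5 + 48*j/5) (U(j) = -170*5/(48*(j + j/j)) = -170*5/(48*(j + 1)) = -170*5/(48*(1 + j)) = -170/(48/5 + 48*j/5))
O = -6792/679625 (O = 1/(-100 - 425/(24 + 24*282)) = 1/(-100 - 425/(24 + 6768)) = 1/(-100 - 425/6792) = 1/(-679625/6792) = -6792/679625 ≈ -0.0099937)
-O = -1*(-6792/679625) = 6792/679625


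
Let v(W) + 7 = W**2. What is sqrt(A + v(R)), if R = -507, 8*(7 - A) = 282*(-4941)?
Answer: 3*sqrt(191653)/2 ≈ 656.67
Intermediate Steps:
A = 696709/4 (A = 7 - 141*(-4941)/4 = 7 - 1/8*(-1393362) = 7 + 696681/4 = 696709/4 ≈ 1.7418e+5)
v(W) = -7 + W**2
sqrt(A + v(R)) = sqrt(696709/4 + (-7 + (-507)**2)) = sqrt(696709/4 + (-7 + 257049)) = sqrt(696709/4 + 257042) = sqrt(1724877/4) = 3*sqrt(191653)/2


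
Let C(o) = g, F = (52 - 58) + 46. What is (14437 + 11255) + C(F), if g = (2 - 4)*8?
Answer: 25676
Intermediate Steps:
F = 40 (F = -6 + 46 = 40)
g = -16 (g = -2*8 = -16)
C(o) = -16
(14437 + 11255) + C(F) = (14437 + 11255) - 16 = 25692 - 16 = 25676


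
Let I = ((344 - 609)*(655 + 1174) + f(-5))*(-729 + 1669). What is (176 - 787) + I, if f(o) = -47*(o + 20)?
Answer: -456267211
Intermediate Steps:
f(o) = -940 - 47*o (f(o) = -47*(20 + o) = -940 - 47*o)
I = -456266600 (I = ((344 - 609)*(655 + 1174) + (-940 - 47*(-5)))*(-729 + 1669) = (-265*1829 + (-940 + 235))*940 = (-484685 - 705)*940 = -485390*940 = -456266600)
(176 - 787) + I = (176 - 787) - 456266600 = -611 - 456266600 = -456267211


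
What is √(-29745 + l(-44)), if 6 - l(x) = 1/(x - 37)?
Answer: I*√2408858/9 ≈ 172.45*I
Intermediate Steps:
l(x) = 6 - 1/(-37 + x) (l(x) = 6 - 1/(x - 37) = 6 - 1/(-37 + x))
√(-29745 + l(-44)) = √(-29745 + (-223 + 6*(-44))/(-37 - 44)) = √(-29745 + (-223 - 264)/(-81)) = √(-29745 - 1/81*(-487)) = √(-29745 + 487/81) = √(-2408858/81) = I*√2408858/9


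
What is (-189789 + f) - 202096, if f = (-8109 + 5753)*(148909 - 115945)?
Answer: -78055069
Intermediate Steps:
f = -77663184 (f = -2356*32964 = -77663184)
(-189789 + f) - 202096 = (-189789 - 77663184) - 202096 = -77852973 - 202096 = -78055069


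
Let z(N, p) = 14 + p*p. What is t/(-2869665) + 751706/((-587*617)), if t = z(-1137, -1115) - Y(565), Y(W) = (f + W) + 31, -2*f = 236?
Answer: -2607246334709/1039332400035 ≈ -2.5086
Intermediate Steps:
f = -118 (f = -½*236 = -118)
z(N, p) = 14 + p²
Y(W) = -87 + W (Y(W) = (-118 + W) + 31 = -87 + W)
t = 1242761 (t = (14 + (-1115)²) - (-87 + 565) = (14 + 1243225) - 1*478 = 1243239 - 478 = 1242761)
t/(-2869665) + 751706/((-587*617)) = 1242761/(-2869665) + 751706/((-587*617)) = 1242761*(-1/2869665) + 751706/(-362179) = -1242761/2869665 + 751706*(-1/362179) = -1242761/2869665 - 751706/362179 = -2607246334709/1039332400035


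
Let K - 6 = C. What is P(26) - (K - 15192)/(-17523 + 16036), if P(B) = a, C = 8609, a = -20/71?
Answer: -496707/105577 ≈ -4.7047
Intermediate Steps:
a = -20/71 (a = -20*1/71 = -20/71 ≈ -0.28169)
K = 8615 (K = 6 + 8609 = 8615)
P(B) = -20/71
P(26) - (K - 15192)/(-17523 + 16036) = -20/71 - (8615 - 15192)/(-17523 + 16036) = -20/71 - (-6577)/(-1487) = -20/71 - (-6577)*(-1)/1487 = -20/71 - 1*6577/1487 = -20/71 - 6577/1487 = -496707/105577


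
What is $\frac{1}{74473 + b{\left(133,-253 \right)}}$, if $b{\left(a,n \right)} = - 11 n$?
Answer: $\frac{1}{77256} \approx 1.2944 \cdot 10^{-5}$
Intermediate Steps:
$\frac{1}{74473 + b{\left(133,-253 \right)}} = \frac{1}{74473 - -2783} = \frac{1}{74473 + 2783} = \frac{1}{77256}$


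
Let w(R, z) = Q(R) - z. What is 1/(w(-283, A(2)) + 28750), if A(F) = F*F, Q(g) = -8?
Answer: 1/28738 ≈ 3.4797e-5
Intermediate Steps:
A(F) = F²
w(R, z) = -8 - z
1/(w(-283, A(2)) + 28750) = 1/((-8 - 1*2²) + 28750) = 1/((-8 - 1*4) + 28750) = 1/((-8 - 4) + 28750) = 1/(-12 + 28750) = 1/28738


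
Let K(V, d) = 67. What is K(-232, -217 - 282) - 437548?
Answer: -437481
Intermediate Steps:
K(-232, -217 - 282) - 437548 = 67 - 437548 = -437481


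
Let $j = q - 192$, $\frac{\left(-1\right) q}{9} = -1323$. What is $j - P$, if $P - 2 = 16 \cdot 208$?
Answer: $8385$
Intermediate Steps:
$P = 3330$ ($P = 2 + 16 \cdot 208 = 2 + 3328 = 3330$)
$q = 11907$ ($q = \left(-9\right) \left(-1323\right) = 11907$)
$j = 11715$ ($j = 11907 - 192 = 11715$)
$j - P = 11715 - 3330 = 8385$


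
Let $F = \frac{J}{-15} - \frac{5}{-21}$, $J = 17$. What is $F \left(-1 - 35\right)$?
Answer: $\frac{1128}{35} \approx 32.229$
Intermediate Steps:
$F = - \frac{94}{105}$ ($F = \frac{17}{-15} - \frac{5}{-21} = 17 \left(- \frac{1}{15}\right) - - \frac{5}{21} = - \frac{17}{15} + \frac{5}{21} = - \frac{94}{105} \approx -0.89524$)
$F \left(-1 - 35\right) = - \frac{94 \left(-1 - 35\right)}{105} = \left(- \frac{94}{105}\right) \left(-36\right) = \frac{1128}{35}$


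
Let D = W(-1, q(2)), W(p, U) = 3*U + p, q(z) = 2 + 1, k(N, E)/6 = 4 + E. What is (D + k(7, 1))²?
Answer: 1444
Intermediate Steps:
k(N, E) = 24 + 6*E (k(N, E) = 6*(4 + E) = 24 + 6*E)
q(z) = 3
W(p, U) = p + 3*U
D = 8 (D = -1 + 3*3 = -1 + 9 = 8)
(D + k(7, 1))² = (8 + (24 + 6*1))² = (8 + (24 + 6))² = (8 + 30)² = 38² = 1444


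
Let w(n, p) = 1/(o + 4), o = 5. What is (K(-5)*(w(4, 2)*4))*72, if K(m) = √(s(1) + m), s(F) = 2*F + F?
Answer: 32*I*√2 ≈ 45.255*I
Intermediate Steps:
s(F) = 3*F
K(m) = √(3 + m) (K(m) = √(3*1 + m) = √(3 + m))
w(n, p) = ⅑ (w(n, p) = 1/(5 + 4) = 1/9 = ⅑)
(K(-5)*(w(4, 2)*4))*72 = (√(3 - 5)*((⅑)*4))*72 = (√(-2)*(4/9))*72 = ((I*√2)*(4/9))*72 = (4*I*√2/9)*72 = 32*I*√2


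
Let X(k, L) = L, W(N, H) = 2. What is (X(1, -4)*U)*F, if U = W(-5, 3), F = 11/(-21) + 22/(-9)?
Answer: 1496/63 ≈ 23.746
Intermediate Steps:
F = -187/63 (F = 11*(-1/21) + 22*(-⅑) = -11/21 - 22/9 = -187/63 ≈ -2.9683)
U = 2
(X(1, -4)*U)*F = -4*2*(-187/63) = -8*(-187/63) = 1496/63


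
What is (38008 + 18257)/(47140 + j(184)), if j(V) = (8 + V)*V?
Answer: 56265/82468 ≈ 0.68226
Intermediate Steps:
j(V) = V*(8 + V)
(38008 + 18257)/(47140 + j(184)) = (38008 + 18257)/(47140 + 184*(8 + 184)) = 56265/(47140 + 184*192) = 56265/(47140 + 35328) = 56265/82468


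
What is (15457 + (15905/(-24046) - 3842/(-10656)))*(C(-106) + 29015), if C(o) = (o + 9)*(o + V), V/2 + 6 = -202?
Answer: 78863154282085279/64058544 ≈ 1.2311e+9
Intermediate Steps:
V = -416 (V = -12 + 2*(-202) = -12 - 404 = -416)
C(o) = (-416 + o)*(9 + o) (C(o) = (o + 9)*(o - 416) = (9 + o)*(-416 + o) = (-416 + o)*(9 + o))
(15457 + (15905/(-24046) - 3842/(-10656)))*(C(-106) + 29015) = (15457 + (15905/(-24046) - 3842/(-10656)))*((-3744 + (-106)² - 407*(-106)) + 29015) = (15457 + (15905*(-1/24046) - 3842*(-1/10656)))*((-3744 + 11236 + 43142) + 29015) = (15457 + (-15905/24046 + 1921/5328))*(50634 + 29015) = (15457 - 19274737/64058544)*79649 = (990133639871/64058544)*79649 = 78863154282085279/64058544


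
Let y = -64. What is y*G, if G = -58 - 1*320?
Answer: 24192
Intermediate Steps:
G = -378 (G = -58 - 320 = -378)
y*G = -64*(-378) = 24192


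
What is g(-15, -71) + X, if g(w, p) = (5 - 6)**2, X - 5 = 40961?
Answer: 40967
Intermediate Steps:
X = 40966 (X = 5 + 40961 = 40966)
g(w, p) = 1 (g(w, p) = (-1)**2 = 1)
g(-15, -71) + X = 1 + 40966 = 40967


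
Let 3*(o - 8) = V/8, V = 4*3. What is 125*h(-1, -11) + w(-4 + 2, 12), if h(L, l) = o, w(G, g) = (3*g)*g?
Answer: 2989/2 ≈ 1494.5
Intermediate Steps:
w(G, g) = 3*g²
V = 12
o = 17/2 (o = 8 + (12/8)/3 = 8 + (12*(⅛))/3 = 8 + (⅓)*(3/2) = 8 + ½ = 17/2 ≈ 8.5000)
h(L, l) = 17/2
125*h(-1, -11) + w(-4 + 2, 12) = 125*(17/2) + 3*12² = 2125/2 + 3*144 = 2125/2 + 432 = 2989/2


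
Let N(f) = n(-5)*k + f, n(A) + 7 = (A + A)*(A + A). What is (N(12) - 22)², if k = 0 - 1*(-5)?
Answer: 207025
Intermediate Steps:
n(A) = -7 + 4*A² (n(A) = -7 + (A + A)*(A + A) = -7 + (2*A)*(2*A) = -7 + 4*A²)
k = 5 (k = 0 + 5 = 5)
N(f) = 465 + f (N(f) = (-7 + 4*(-5)²)*5 + f = (-7 + 4*25)*5 + f = (-7 + 100)*5 + f = 93*5 + f = 465 + f)
(N(12) - 22)² = ((465 + 12) - 22)² = (477 - 22)² = 455² = 207025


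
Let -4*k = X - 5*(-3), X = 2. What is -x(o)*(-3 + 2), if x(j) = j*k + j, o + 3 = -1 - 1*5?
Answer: 117/4 ≈ 29.250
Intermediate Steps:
k = -17/4 (k = -(2 - 5*(-3))/4 = -(2 + 15)/4 = -¼*17 = -17/4 ≈ -4.2500)
o = -9 (o = -3 + (-1 - 1*5) = -3 + (-1 - 5) = -3 - 6 = -9)
x(j) = -13*j/4 (x(j) = j*(-17/4) + j = -17*j/4 + j = -13*j/4)
-x(o)*(-3 + 2) = -(-13/4*(-9))*(-3 + 2) = -117*(-1)/4 = -1*(-117/4) = 117/4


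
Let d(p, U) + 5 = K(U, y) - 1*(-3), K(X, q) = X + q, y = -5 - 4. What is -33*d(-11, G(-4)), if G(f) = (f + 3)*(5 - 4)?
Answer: 396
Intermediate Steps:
y = -9
G(f) = 3 + f (G(f) = (3 + f)*1 = 3 + f)
d(p, U) = -11 + U (d(p, U) = -5 + ((U - 9) - 1*(-3)) = -5 + ((-9 + U) + 3) = -5 + (-6 + U) = -11 + U)
-33*d(-11, G(-4)) = -33*(-11 + (3 - 4)) = -33*(-11 - 1) = -33*(-12) = 396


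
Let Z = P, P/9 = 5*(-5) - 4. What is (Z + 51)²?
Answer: 44100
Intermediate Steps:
P = -261 (P = 9*(5*(-5) - 4) = 9*(-25 - 4) = 9*(-29) = -261)
Z = -261
(Z + 51)² = (-261 + 51)² = (-210)² = 44100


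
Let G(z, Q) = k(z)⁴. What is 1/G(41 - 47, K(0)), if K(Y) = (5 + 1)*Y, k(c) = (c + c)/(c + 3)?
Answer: 1/256 ≈ 0.0039063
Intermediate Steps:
k(c) = 2*c/(3 + c) (k(c) = (2*c)/(3 + c) = 2*c/(3 + c))
K(Y) = 6*Y
G(z, Q) = 16*z⁴/(3 + z)⁴ (G(z, Q) = (2*z/(3 + z))⁴ = 16*z⁴/(3 + z)⁴)
1/G(41 - 47, K(0)) = 1/(16*(41 - 47)⁴/(3 + (41 - 47))⁴) = 1/(16*(-6)⁴/(3 - 6)⁴) = 1/(16*1296/(-3)⁴) = 1/(16*1296*(1/81)) = 1/256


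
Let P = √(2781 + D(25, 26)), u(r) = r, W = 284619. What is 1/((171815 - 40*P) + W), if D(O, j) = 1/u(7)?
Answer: 1597519/729146412846 + 20*√34069/364573206423 ≈ 2.2011e-6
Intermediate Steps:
D(O, j) = ⅐ (D(O, j) = 1/7 = ⅐)
P = 2*√34069/7 (P = √(2781 + ⅐) = √(19468/7) = 2*√34069/7 ≈ 52.737)
1/((171815 - 40*P) + W) = 1/((171815 - 80*√34069/7) + 284619) = 1/(456434 - 80*√34069/7)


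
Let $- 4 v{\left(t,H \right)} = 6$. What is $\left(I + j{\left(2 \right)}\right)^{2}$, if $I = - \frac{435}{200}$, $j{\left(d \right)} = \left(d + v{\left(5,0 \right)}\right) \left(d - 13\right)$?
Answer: $\frac{94249}{1600} \approx 58.906$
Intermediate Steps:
$v{\left(t,H \right)} = - \frac{3}{2}$ ($v{\left(t,H \right)} = \left(- \frac{1}{4}\right) 6 = - \frac{3}{2}$)
$j{\left(d \right)} = \left(-13 + d\right) \left(- \frac{3}{2} + d\right)$ ($j{\left(d \right)} = \left(d - \frac{3}{2}\right) \left(d - 13\right) = \left(- \frac{3}{2} + d\right) \left(-13 + d\right) = \left(-13 + d\right) \left(- \frac{3}{2} + d\right)$)
$I = - \frac{87}{40}$ ($I = \left(-435\right) \frac{1}{200} = - \frac{87}{40} \approx -2.175$)
$\left(I + j{\left(2 \right)}\right)^{2} = \left(- \frac{87}{40} + \left(\frac{39}{2} + 2^{2} - 29\right)\right)^{2} = \left(- \frac{87}{40} + \left(\frac{39}{2} + 4 - 29\right)\right)^{2} = \left(- \frac{87}{40} - \frac{11}{2}\right)^{2} = \left(- \frac{307}{40}\right)^{2} = \frac{94249}{1600}$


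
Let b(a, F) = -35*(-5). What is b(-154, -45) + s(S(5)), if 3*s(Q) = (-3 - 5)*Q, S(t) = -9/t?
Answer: 899/5 ≈ 179.80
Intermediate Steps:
b(a, F) = 175
s(Q) = -8*Q/3 (s(Q) = ((-3 - 5)*Q)/3 = (-8*Q)/3 = -8*Q/3)
b(-154, -45) + s(S(5)) = 175 - (-24)/5 = 175 - 8/3*(-9/5) = 175 + 24/5 = 899/5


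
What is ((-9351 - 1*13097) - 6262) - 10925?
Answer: -39635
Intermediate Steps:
((-9351 - 1*13097) - 6262) - 10925 = ((-9351 - 13097) - 6262) - 10925 = (-22448 - 6262) - 10925 = -28710 - 10925 = -39635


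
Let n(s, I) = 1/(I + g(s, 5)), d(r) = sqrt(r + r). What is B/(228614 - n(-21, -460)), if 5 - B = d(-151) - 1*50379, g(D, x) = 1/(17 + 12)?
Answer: 672072176/3049482175 - 13339*I*sqrt(302)/3049482175 ≈ 0.22039 - 7.6015e-5*I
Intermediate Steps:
g(D, x) = 1/29
d(r) = sqrt(2)*sqrt(r) (d(r) = sqrt(2*r) = sqrt(2)*sqrt(r))
B = 50384 - I*sqrt(302) (B = 5 - (sqrt(2)*sqrt(-151) - 1*50379) = 5 - (sqrt(2)*(I*sqrt(151)) - 50379) = 5 - (I*sqrt(302) - 50379) = 5 - (-50379 + I*sqrt(302)) = 5 + (50379 - I*sqrt(302)) = 50384 - I*sqrt(302) ≈ 50384.0 - 17.378*I)
n(s, I) = 1/(1/29 + I) (n(s, I) = 1/(I + 1/29) = 1/(1/29 + I))
B/(228614 - n(-21, -460)) = (50384 - I*sqrt(302))/(228614 - 29/(1 + 29*(-460))) = (50384 - I*sqrt(302))/(228614 - 29/(1 - 13340)) = (50384 - I*sqrt(302))/(228614 - 29/(-13339)) = (50384 - I*sqrt(302))/(228614 - 29*(-1)/13339) = (50384 - I*sqrt(302))/(228614 - 1*(-29/13339)) = (50384 - I*sqrt(302))/(228614 + 29/13339) = (50384 - I*sqrt(302))/(3049482175/13339) = (50384 - I*sqrt(302))*(13339/3049482175) = 672072176/3049482175 - 13339*I*sqrt(302)/3049482175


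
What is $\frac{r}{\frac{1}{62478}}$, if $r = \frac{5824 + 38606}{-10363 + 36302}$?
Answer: $\frac{2775897540}{25939} \approx 1.0702 \cdot 10^{5}$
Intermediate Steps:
$r = \frac{44430}{25939} \approx 1.7129$
$\frac{r}{\frac{1}{62478}} = \frac{44430}{25939 \cdot \frac{1}{62478}} = \frac{44430 \frac{1}{\frac{1}{62478}}}{25939} = \frac{44430}{25939} \cdot 62478 = \frac{2775897540}{25939}$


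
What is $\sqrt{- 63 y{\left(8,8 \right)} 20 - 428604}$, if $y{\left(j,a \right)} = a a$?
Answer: $2 i \sqrt{127311} \approx 713.61 i$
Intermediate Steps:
$y{\left(j,a \right)} = a^{2}$
$\sqrt{- 63 y{\left(8,8 \right)} 20 - 428604} = \sqrt{- 63 \cdot 8^{2} \cdot 20 - 428604} = \sqrt{\left(-63\right) 64 \cdot 20 - 428604} = \sqrt{\left(-4032\right) 20 - 428604} = \sqrt{-80640 - 428604} = \sqrt{-509244} = 2 i \sqrt{127311}$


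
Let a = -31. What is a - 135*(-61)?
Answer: 8204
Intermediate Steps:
a - 135*(-61) = -31 - 135*(-61) = -31 + 8235 = 8204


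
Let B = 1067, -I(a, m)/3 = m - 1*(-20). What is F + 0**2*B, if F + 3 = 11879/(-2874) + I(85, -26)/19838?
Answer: -203323553/28507206 ≈ -7.1324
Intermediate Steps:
I(a, m) = -60 - 3*m (I(a, m) = -3*(m - 1*(-20)) = -3*(m + 20) = -3*(20 + m) = -60 - 3*m)
F = -203323553/28507206 (F = -3 + (11879/(-2874) + (-60 - 3*(-26))/19838) = -3 + (11879*(-1/2874) + (-60 + 78)*(1/19838)) = -3 + (-11879/2874 + 18*(1/19838)) = -3 + (-11879/2874 + 9/9919) = -3 - 117801935/28507206 = -203323553/28507206 ≈ -7.1324)
F + 0**2*B = -203323553/28507206 + 0**2*1067 = -203323553/28507206 + 0*1067 = -203323553/28507206 + 0 = -203323553/28507206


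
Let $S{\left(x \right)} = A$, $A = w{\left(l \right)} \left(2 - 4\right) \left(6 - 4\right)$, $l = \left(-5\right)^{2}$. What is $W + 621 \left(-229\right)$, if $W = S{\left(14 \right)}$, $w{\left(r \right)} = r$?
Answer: $-142309$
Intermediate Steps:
$l = 25$
$A = -100$ ($A = 25 \left(2 - 4\right) \left(6 - 4\right) = 25 \left(\left(-2\right) 2\right) = 25 \left(-4\right) = -100$)
$S{\left(x \right)} = -100$
$W = -100$
$W + 621 \left(-229\right) = -100 + 621 \left(-229\right) = -100 - 142209 = -142309$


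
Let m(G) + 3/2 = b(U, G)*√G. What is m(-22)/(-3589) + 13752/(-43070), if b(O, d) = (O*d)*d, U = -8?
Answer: -49291323/154578230 + 3872*I*√22/3589 ≈ -0.31888 + 5.0603*I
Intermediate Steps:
b(O, d) = O*d²
m(G) = -3/2 - 8*G^(5/2) (m(G) = -3/2 + (-8*G²)*√G = -3/2 - 8*G^(5/2))
m(-22)/(-3589) + 13752/(-43070) = (-3/2 - 3872*I*√22)/(-3589) + 13752/(-43070) = (-3/2 - 3872*I*√22)*(-1/3589) + 13752*(-1/43070) = (-3/2 - 3872*I*√22)*(-1/3589) - 6876/21535 = (3/7178 + 3872*I*√22/3589) - 6876/21535 = -49291323/154578230 + 3872*I*√22/3589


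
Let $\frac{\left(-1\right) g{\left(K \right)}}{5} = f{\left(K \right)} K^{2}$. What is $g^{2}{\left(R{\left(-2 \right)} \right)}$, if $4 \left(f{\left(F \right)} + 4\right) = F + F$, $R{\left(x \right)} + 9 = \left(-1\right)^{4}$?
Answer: $6553600$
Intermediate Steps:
$R{\left(x \right)} = -8$ ($R{\left(x \right)} = -9 + \left(-1\right)^{4} = -9 + 1 = -8$)
$f{\left(F \right)} = -4 + \frac{F}{2}$ ($f{\left(F \right)} = -4 + \frac{F + F}{4} = -4 + \frac{2 F}{4} = -4 + \frac{F}{2}$)
$g{\left(K \right)} = - 5 K^{2} \left(-4 + \frac{K}{2}\right)$ ($g{\left(K \right)} = - 5 \left(-4 + \frac{K}{2}\right) K^{2} = - 5 K^{2} \left(-4 + \frac{K}{2}\right)$)
$g^{2}{\left(R{\left(-2 \right)} \right)} = \left(\frac{5 \left(-8\right)^{2} \left(8 - -8\right)}{2}\right)^{2} = \left(\frac{5}{2} \cdot 64 \left(8 + 8\right)\right)^{2} = \left(\frac{5}{2} \cdot 64 \cdot 16\right)^{2} = 2560^{2} = 6553600$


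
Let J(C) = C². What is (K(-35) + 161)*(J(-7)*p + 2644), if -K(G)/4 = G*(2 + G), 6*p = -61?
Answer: -57409625/6 ≈ -9.5683e+6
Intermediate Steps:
p = -61/6 (p = (⅙)*(-61) = -61/6 ≈ -10.167)
K(G) = -4*G*(2 + G)
(K(-35) + 161)*(J(-7)*p + 2644) = (-4*(-35)*(2 - 35) + 161)*((-7)²*(-61/6) + 2644) = (-4*(-35)*(-33) + 161)*(49*(-61/6) + 2644) = (-4620 + 161)*(-2989/6 + 2644) = -4459*12875/6 = -57409625/6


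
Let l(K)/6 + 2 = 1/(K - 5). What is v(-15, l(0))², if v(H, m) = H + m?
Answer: 19881/25 ≈ 795.24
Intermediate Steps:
l(K) = -12 + 6/(-5 + K) (l(K) = -12 + 6/(K - 5) = -12 + 6/(-5 + K))
v(-15, l(0))² = (-15 + 6*(11 - 2*0)/(-5 + 0))² = (-15 + 6*(11 + 0)/(-5))² = (-15 + 6*(-⅕)*11)² = (-15 - 66/5)² = (-141/5)² = 19881/25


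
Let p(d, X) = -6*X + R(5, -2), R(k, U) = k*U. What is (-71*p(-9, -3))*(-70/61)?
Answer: 39760/61 ≈ 651.80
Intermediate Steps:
R(k, U) = U*k
p(d, X) = -10 - 6*X (p(d, X) = -6*X - 2*5 = -6*X - 10 = -10 - 6*X)
(-71*p(-9, -3))*(-70/61) = (-71*(-10 - 6*(-3)))*(-70/61) = (-71*(-10 + 18))*(-70*1/61) = -71*8*(-70/61) = -568*(-70/61) = 39760/61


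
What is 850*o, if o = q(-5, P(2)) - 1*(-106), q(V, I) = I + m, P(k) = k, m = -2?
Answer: 90100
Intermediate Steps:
q(V, I) = -2 + I (q(V, I) = I - 2 = -2 + I)
o = 106 (o = (-2 + 2) - 1*(-106) = 0 + 106 = 106)
850*o = 850*106 = 90100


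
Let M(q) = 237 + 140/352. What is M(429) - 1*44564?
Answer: -3900741/88 ≈ -44327.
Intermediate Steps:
M(q) = 20891/88 (M(q) = 237 + 140*(1/352) = 237 + 35/88 = 20891/88)
M(429) - 1*44564 = 20891/88 - 1*44564 = 20891/88 - 44564 = -3900741/88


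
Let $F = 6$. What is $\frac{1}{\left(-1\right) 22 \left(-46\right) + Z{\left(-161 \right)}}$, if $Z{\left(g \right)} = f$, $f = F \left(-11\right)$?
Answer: $\frac{1}{946} \approx 0.0010571$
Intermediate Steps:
$f = -66$ ($f = 6 \left(-11\right) = -66$)
$Z{\left(g \right)} = -66$
$\frac{1}{\left(-1\right) 22 \left(-46\right) + Z{\left(-161 \right)}} = \frac{1}{\left(-1\right) 22 \left(-46\right) - 66} = \frac{1}{\left(-22\right) \left(-46\right) - 66} = \frac{1}{1012 - 66} = \frac{1}{946}$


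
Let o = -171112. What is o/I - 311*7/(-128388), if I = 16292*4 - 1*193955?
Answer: 7416365585/5511568452 ≈ 1.3456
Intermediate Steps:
I = -128787 (I = 65168 - 193955 = -128787)
o/I - 311*7/(-128388) = -171112/(-128787) - 311*7/(-128388) = -171112*(-1/128787) - 2177*(-1/128388) = 171112/128787 + 2177/128388 = 7416365585/5511568452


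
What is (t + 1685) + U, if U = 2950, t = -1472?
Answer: 3163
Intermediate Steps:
(t + 1685) + U = (-1472 + 1685) + 2950 = 213 + 2950 = 3163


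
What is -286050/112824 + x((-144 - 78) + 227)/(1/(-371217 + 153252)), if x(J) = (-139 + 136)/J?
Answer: 2459120641/18804 ≈ 1.3078e+5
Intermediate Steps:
x(J) = -3/J
-286050/112824 + x((-144 - 78) + 227)/(1/(-371217 + 153252)) = -286050/112824 + (-3/((-144 - 78) + 227))/(1/(-371217 + 153252)) = -286050*1/112824 + (-3/(-222 + 227))/(1/(-217965)) = -47675/18804 + (-3/5)/(-1/217965) = -47675/18804 - 3*1/5*(-217965) = -47675/18804 - 3/5*(-217965) = -47675/18804 + 130779 = 2459120641/18804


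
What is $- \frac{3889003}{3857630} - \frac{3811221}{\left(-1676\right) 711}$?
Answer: $\frac{559333582629}{255382821260} \approx 2.1902$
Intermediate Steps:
$- \frac{3889003}{3857630} - \frac{3811221}{\left(-1676\right) 711} = \left(-3889003\right) \frac{1}{3857630} - \frac{3811221}{-1191636} = - \frac{3889003}{3857630} - - \frac{423469}{132404} = - \frac{3889003}{3857630} + \frac{423469}{132404} = \frac{559333582629}{255382821260}$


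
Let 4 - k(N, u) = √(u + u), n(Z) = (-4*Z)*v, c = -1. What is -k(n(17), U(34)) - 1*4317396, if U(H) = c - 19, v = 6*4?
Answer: -4317400 + 2*I*√10 ≈ -4.3174e+6 + 6.3246*I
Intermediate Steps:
v = 24
n(Z) = -96*Z (n(Z) = -4*Z*24 = -96*Z)
U(H) = -20 (U(H) = -1 - 19 = -20)
k(N, u) = 4 - √2*√u (k(N, u) = 4 - √(u + u) = 4 - √(2*u) = 4 - √2*√u)
-k(n(17), U(34)) - 1*4317396 = -(4 - √2*√(-20)) - 1*4317396 = -(4 - √2*2*I*√5) - 4317396 = -(4 - 2*I*√10) - 4317396 = (-4 + 2*I*√10) - 4317396 = -4317400 + 2*I*√10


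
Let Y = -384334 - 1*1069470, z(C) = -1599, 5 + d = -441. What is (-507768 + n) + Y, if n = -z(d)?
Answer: -1959973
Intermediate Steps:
d = -446 (d = -5 - 441 = -446)
n = 1599 (n = -1*(-1599) = 1599)
Y = -1453804 (Y = -384334 - 1069470 = -1453804)
(-507768 + n) + Y = (-507768 + 1599) - 1453804 = -506169 - 1453804 = -1959973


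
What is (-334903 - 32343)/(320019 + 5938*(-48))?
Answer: -367246/34995 ≈ -10.494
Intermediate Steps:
(-334903 - 32343)/(320019 + 5938*(-48)) = -367246/(320019 - 285024) = -367246/34995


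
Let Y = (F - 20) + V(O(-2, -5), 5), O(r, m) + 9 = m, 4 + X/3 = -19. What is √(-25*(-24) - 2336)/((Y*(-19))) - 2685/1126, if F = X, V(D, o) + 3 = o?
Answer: -2685/1126 + 2*I*√434/1653 ≈ -2.3845 + 0.025206*I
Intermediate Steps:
X = -69 (X = -12 + 3*(-19) = -12 - 57 = -69)
O(r, m) = -9 + m
V(D, o) = -3 + o
F = -69
Y = -87 (Y = (-69 - 20) + (-3 + 5) = -89 + 2 = -87)
√(-25*(-24) - 2336)/((Y*(-19))) - 2685/1126 = √(-25*(-24) - 2336)/((-87*(-19))) - 2685/1126 = √(600 - 2336)/1653 - 2685*1/1126 = √(-1736)*(1/1653) - 2685/1126 = (2*I*√434)*(1/1653) - 2685/1126 = 2*I*√434/1653 - 2685/1126 = -2685/1126 + 2*I*√434/1653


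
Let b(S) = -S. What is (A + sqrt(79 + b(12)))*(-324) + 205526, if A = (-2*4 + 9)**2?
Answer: 205202 - 324*sqrt(67) ≈ 2.0255e+5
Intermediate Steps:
A = 1 (A = (-8 + 9)**2 = 1**2 = 1)
(A + sqrt(79 + b(12)))*(-324) + 205526 = (1 + sqrt(79 - 1*12))*(-324) + 205526 = (1 + sqrt(79 - 12))*(-324) + 205526 = (1 + sqrt(67))*(-324) + 205526 = (-324 - 324*sqrt(67)) + 205526 = 205202 - 324*sqrt(67)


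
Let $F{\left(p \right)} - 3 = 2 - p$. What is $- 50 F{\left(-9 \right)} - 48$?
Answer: $-748$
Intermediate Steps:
$F{\left(p \right)} = 5 - p$ ($F{\left(p \right)} = 3 - \left(-2 + p\right) = 5 - p$)
$- 50 F{\left(-9 \right)} - 48 = - 50 \left(5 - -9\right) - 48 = - 50 \left(5 + 9\right) - 48 = \left(-50\right) 14 - 48 = -700 - 48 = -748$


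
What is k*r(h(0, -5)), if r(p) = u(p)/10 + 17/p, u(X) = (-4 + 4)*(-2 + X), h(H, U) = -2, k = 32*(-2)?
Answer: 544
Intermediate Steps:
k = -64
u(X) = 0 (u(X) = 0*(-2 + X) = 0)
r(p) = 17/p (r(p) = 0/10 + 17/p = 0*(⅒) + 17/p = 0 + 17/p = 17/p)
k*r(h(0, -5)) = -1088/(-2) = -1088*(-1)/2 = -64*(-17/2) = 544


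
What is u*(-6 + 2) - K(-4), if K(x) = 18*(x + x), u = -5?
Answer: 164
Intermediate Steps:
K(x) = 36*x (K(x) = 18*(2*x) = 36*x)
u*(-6 + 2) - K(-4) = -5*(-6 + 2) - 36*(-4) = -5*(-4) - 1*(-144) = 20 + 144 = 164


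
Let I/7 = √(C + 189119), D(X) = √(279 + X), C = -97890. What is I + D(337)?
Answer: 2*√154 + 7*√91229 ≈ 2139.1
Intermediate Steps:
I = 7*√91229 (I = 7*√(-97890 + 189119) = 7*√91229 ≈ 2114.3)
I + D(337) = 7*√91229 + √(279 + 337) = 7*√91229 + √616 = 7*√91229 + 2*√154 = 2*√154 + 7*√91229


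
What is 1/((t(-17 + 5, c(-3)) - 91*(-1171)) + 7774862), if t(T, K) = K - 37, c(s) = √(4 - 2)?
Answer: 3940693/31058122640497 - √2/62116245280994 ≈ 1.2688e-7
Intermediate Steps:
c(s) = √2
t(T, K) = -37 + K
1/((t(-17 + 5, c(-3)) - 91*(-1171)) + 7774862) = 1/(((-37 + √2) - 91*(-1171)) + 7774862) = 1/(((-37 + √2) + 106561) + 7774862) = 1/((106524 + √2) + 7774862) = 1/(7881386 + √2)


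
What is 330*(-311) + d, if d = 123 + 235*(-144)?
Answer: -136347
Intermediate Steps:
d = -33717 (d = 123 - 33840 = -33717)
330*(-311) + d = 330*(-311) - 33717 = -102630 - 33717 = -136347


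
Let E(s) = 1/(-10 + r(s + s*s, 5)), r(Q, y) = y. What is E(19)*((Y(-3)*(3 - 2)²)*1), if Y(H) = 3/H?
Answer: ⅕ ≈ 0.20000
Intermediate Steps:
E(s) = -⅕ (E(s) = 1/(-10 + 5) = 1/(-5) = -⅕)
E(19)*((Y(-3)*(3 - 2)²)*1) = -(3/(-3))*(3 - 2)²/5 = -(3*(-⅓))*1²/5 = -(-1*1)/5 = -(-1)/5 = -⅕*(-1) = ⅕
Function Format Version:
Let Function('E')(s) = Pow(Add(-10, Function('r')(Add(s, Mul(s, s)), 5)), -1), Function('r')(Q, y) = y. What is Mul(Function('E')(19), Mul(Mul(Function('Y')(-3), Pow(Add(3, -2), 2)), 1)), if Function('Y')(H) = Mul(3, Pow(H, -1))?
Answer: Rational(1, 5) ≈ 0.20000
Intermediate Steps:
Function('E')(s) = Rational(-1, 5) (Function('E')(s) = Pow(Add(-10, 5), -1) = Pow(-5, -1) = Rational(-1, 5))
Mul(Function('E')(19), Mul(Mul(Function('Y')(-3), Pow(Add(3, -2), 2)), 1)) = Mul(Rational(-1, 5), Mul(Mul(Mul(3, Pow(-3, -1)), Pow(Add(3, -2), 2)), 1)) = Mul(Rational(-1, 5), Mul(Mul(Mul(3, Rational(-1, 3)), Pow(1, 2)), 1)) = Mul(Rational(-1, 5), Mul(Mul(-1, 1), 1)) = Mul(Rational(-1, 5), Mul(-1, 1)) = Mul(Rational(-1, 5), -1) = Rational(1, 5)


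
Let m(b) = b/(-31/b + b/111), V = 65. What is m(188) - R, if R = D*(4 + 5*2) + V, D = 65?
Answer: -27182241/31903 ≈ -852.03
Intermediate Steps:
m(b) = b/(-31/b + b/111) (m(b) = b/(-31/b + b*(1/111)) = b/(-31/b + b/111))
R = 975 (R = 65*(4 + 5*2) + 65 = 65*(4 + 10) + 65 = 65*14 + 65 = 910 + 65 = 975)
m(188) - R = 111*188²/(-3441 + 188²) - 1*975 = 111*35344/(-3441 + 35344) - 975 = 111*35344/31903 - 975 = 111*35344*(1/31903) - 975 = 3923184/31903 - 975 = -27182241/31903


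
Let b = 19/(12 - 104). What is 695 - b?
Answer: 63959/92 ≈ 695.21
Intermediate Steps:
b = -19/92 (b = 19/(-92) = -1/92*19 = -19/92 ≈ -0.20652)
695 - b = 695 - 1*(-19/92) = 695 + 19/92 = 63959/92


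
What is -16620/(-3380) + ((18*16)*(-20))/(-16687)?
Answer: 14840337/2820103 ≈ 5.2623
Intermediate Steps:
-16620/(-3380) + ((18*16)*(-20))/(-16687) = -16620*(-1/3380) + (288*(-20))*(-1/16687) = 831/169 - 5760*(-1/16687) = 831/169 + 5760/16687 = 14840337/2820103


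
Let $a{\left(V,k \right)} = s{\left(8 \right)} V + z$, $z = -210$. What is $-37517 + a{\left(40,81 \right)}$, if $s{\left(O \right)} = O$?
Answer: $-37407$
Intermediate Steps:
$a{\left(V,k \right)} = -210 + 8 V$ ($a{\left(V,k \right)} = 8 V - 210 = -210 + 8 V$)
$-37517 + a{\left(40,81 \right)} = -37517 + \left(-210 + 8 \cdot 40\right) = -37517 + \left(-210 + 320\right) = -37517 + 110 = -37407$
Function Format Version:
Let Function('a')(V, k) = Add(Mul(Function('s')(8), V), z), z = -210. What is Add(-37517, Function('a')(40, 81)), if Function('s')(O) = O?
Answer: -37407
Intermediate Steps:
Function('a')(V, k) = Add(-210, Mul(8, V)) (Function('a')(V, k) = Add(Mul(8, V), -210) = Add(-210, Mul(8, V)))
Add(-37517, Function('a')(40, 81)) = Add(-37517, Add(-210, Mul(8, 40))) = Add(-37517, Add(-210, 320)) = Add(-37517, 110) = -37407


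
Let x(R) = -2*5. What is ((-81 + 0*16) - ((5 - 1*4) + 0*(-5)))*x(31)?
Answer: 820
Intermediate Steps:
x(R) = -10
((-81 + 0*16) - ((5 - 1*4) + 0*(-5)))*x(31) = ((-81 + 0*16) - ((5 - 1*4) + 0*(-5)))*(-10) = ((-81 + 0) - ((5 - 4) + 0))*(-10) = (-81 - (1 + 0))*(-10) = (-81 - 1*1)*(-10) = (-81 - 1)*(-10) = -82*(-10) = 820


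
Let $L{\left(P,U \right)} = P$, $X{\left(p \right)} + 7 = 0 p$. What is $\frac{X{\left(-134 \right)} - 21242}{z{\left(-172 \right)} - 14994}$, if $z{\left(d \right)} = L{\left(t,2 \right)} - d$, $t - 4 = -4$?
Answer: $\frac{21249}{14822} \approx 1.4336$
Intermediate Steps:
$t = 0$ ($t = 4 - 4 = 0$)
$X{\left(p \right)} = -7$ ($X{\left(p \right)} = -7 + 0 p = -7 + 0 = -7$)
$z{\left(d \right)} = - d$ ($z{\left(d \right)} = 0 - d = - d$)
$\frac{X{\left(-134 \right)} - 21242}{z{\left(-172 \right)} - 14994} = \frac{-7 - 21242}{\left(-1\right) \left(-172\right) - 14994} = - \frac{21249}{172 - 14994} = - \frac{21249}{-14822} = \left(-21249\right) \left(- \frac{1}{14822}\right) = \frac{21249}{14822}$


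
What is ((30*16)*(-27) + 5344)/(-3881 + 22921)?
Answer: -2/5 ≈ -0.40000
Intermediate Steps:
((30*16)*(-27) + 5344)/(-3881 + 22921) = (480*(-27) + 5344)/19040 = (-12960 + 5344)*(1/19040) = -7616*1/19040 = -2/5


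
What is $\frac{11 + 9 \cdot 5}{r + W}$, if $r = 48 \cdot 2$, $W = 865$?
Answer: $\frac{56}{961} \approx 0.058273$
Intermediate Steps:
$r = 96$
$\frac{11 + 9 \cdot 5}{r + W} = \frac{11 + 9 \cdot 5}{96 + 865} = \frac{11 + 45}{961} = 56 \cdot \frac{1}{961} = \frac{56}{961}$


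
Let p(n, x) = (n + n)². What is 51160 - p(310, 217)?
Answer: -333240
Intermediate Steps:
p(n, x) = 4*n² (p(n, x) = (2*n)² = 4*n²)
51160 - p(310, 217) = 51160 - 4*310² = 51160 - 4*96100 = 51160 - 1*384400 = 51160 - 384400 = -333240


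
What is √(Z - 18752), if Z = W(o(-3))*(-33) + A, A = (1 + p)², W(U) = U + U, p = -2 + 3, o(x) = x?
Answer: 5*I*√742 ≈ 136.2*I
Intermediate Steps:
p = 1
W(U) = 2*U
A = 4 (A = (1 + 1)² = 2² = 4)
Z = 202 (Z = (2*(-3))*(-33) + 4 = -6*(-33) + 4 = 198 + 4 = 202)
√(Z - 18752) = √(202 - 18752) = √(-18550) = 5*I*√742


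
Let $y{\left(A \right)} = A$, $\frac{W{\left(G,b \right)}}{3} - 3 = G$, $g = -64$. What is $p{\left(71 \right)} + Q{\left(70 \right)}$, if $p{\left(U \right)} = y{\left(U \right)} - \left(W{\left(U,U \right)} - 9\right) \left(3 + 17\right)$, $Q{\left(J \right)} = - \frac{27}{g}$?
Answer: $- \frac{268069}{64} \approx -4188.6$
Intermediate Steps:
$W{\left(G,b \right)} = 9 + 3 G$
$Q{\left(J \right)} = \frac{27}{64}$ ($Q{\left(J \right)} = - \frac{27}{-64} = \left(-27\right) \left(- \frac{1}{64}\right) = \frac{27}{64}$)
$p{\left(U \right)} = - 59 U$ ($p{\left(U \right)} = U - \left(\left(9 + 3 U\right) - 9\right) \left(3 + 17\right) = U - 3 U 20 = U - 60 U = - 59 U$)
$p{\left(71 \right)} + Q{\left(70 \right)} = \left(-59\right) 71 + \frac{27}{64} = -4189 + \frac{27}{64} = - \frac{268069}{64}$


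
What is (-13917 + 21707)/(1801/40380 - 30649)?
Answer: -314560200/1237604819 ≈ -0.25417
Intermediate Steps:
(-13917 + 21707)/(1801/40380 - 30649) = 7790/(1801*(1/40380) - 30649) = 7790/(1801/40380 - 30649) = 7790/(-1237604819/40380) = 7790*(-40380/1237604819) = -314560200/1237604819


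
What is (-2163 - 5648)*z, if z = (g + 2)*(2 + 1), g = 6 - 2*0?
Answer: -187464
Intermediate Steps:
g = 6 (g = 6 + 0 = 6)
z = 24 (z = (6 + 2)*(2 + 1) = 8*3 = 24)
(-2163 - 5648)*z = (-2163 - 5648)*24 = -7811*24 = -187464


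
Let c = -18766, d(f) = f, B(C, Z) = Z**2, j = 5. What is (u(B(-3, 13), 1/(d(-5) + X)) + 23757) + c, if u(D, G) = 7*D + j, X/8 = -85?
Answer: 6179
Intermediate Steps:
X = -680 (X = 8*(-85) = -680)
u(D, G) = 5 + 7*D (u(D, G) = 7*D + 5 = 5 + 7*D)
(u(B(-3, 13), 1/(d(-5) + X)) + 23757) + c = ((5 + 7*13**2) + 23757) - 18766 = ((5 + 7*169) + 23757) - 18766 = ((5 + 1183) + 23757) - 18766 = (1188 + 23757) - 18766 = 24945 - 18766 = 6179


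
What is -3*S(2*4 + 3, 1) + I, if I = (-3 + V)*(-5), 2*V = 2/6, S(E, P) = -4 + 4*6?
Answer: -275/6 ≈ -45.833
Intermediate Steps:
S(E, P) = 20 (S(E, P) = -4 + 24 = 20)
V = ⅙ (V = (2/6)/2 = (2*(⅙))/2 = (½)*(⅓) = ⅙ ≈ 0.16667)
I = 85/6 (I = (-3 + ⅙)*(-5) = -17/6*(-5) = 85/6 ≈ 14.167)
-3*S(2*4 + 3, 1) + I = -3*20 + 85/6 = -60 + 85/6 = -275/6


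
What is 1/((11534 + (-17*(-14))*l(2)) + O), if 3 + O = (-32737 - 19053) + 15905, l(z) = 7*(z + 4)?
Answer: -1/14358 ≈ -6.9648e-5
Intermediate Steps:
l(z) = 28 + 7*z (l(z) = 7*(4 + z) = 28 + 7*z)
O = -35888 (O = -3 + ((-32737 - 19053) + 15905) = -3 + (-51790 + 15905) = -3 - 35885 = -35888)
1/((11534 + (-17*(-14))*l(2)) + O) = 1/((11534 + (-17*(-14))*(28 + 7*2)) - 35888) = 1/((11534 + 238*(28 + 14)) - 35888) = 1/((11534 + 238*42) - 35888) = 1/((11534 + 9996) - 35888) = 1/(21530 - 35888) = 1/(-14358) = -1/14358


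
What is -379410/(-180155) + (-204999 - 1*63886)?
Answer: -9688119553/36031 ≈ -2.6888e+5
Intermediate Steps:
-379410/(-180155) + (-204999 - 1*63886) = -379410*(-1/180155) + (-204999 - 63886) = 75882/36031 - 268885 = -9688119553/36031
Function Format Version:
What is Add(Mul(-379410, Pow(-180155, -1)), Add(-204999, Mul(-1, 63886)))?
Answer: Rational(-9688119553, 36031) ≈ -2.6888e+5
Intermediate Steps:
Add(Mul(-379410, Pow(-180155, -1)), Add(-204999, Mul(-1, 63886))) = Add(Mul(-379410, Rational(-1, 180155)), Add(-204999, -63886)) = Add(Rational(75882, 36031), -268885) = Rational(-9688119553, 36031)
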